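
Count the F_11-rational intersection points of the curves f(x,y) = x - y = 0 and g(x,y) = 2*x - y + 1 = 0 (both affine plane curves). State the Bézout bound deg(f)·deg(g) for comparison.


Common zeros: {(10, 10)}; count = 1; Bézout bound = 1.

deg(f) = 1, deg(g) = 1, so Bézout bound = 1.
Scan x ∈ F_11. For each x, list the y ∈ F_11 with f(x, y) ≡ 0 and those with g(x, y) ≡ 0 (mod 11); the common zeros in that column are the intersection.
  x = 0: f ≡ 0 at y ∈ {0}; g ≡ 0 at y ∈ {1}; common: ∅.
  x = 1: f ≡ 0 at y ∈ {1}; g ≡ 0 at y ∈ {3}; common: ∅.
  x = 2: f ≡ 0 at y ∈ {2}; g ≡ 0 at y ∈ {5}; common: ∅.
  x = 3: f ≡ 0 at y ∈ {3}; g ≡ 0 at y ∈ {7}; common: ∅.
  x = 4: f ≡ 0 at y ∈ {4}; g ≡ 0 at y ∈ {9}; common: ∅.
  x = 5: f ≡ 0 at y ∈ {5}; g ≡ 0 at y ∈ {0}; common: ∅.
  x = 6: f ≡ 0 at y ∈ {6}; g ≡ 0 at y ∈ {2}; common: ∅.
  x = 7: f ≡ 0 at y ∈ {7}; g ≡ 0 at y ∈ {4}; common: ∅.
  x = 8: f ≡ 0 at y ∈ {8}; g ≡ 0 at y ∈ {6}; common: ∅.
  x = 9: f ≡ 0 at y ∈ {9}; g ≡ 0 at y ∈ {8}; common: ∅.
  x = 10: f ≡ 0 at y ∈ {10}; g ≡ 0 at y ∈ {10}; common: {10}.
Collecting: common zeros = {(10, 10)}, so the count is 1.
Comparison with the Bézout bound: 1 ≤ 1 = deg(f)·deg(g), as expected for curves with no common component (the bound is attained).


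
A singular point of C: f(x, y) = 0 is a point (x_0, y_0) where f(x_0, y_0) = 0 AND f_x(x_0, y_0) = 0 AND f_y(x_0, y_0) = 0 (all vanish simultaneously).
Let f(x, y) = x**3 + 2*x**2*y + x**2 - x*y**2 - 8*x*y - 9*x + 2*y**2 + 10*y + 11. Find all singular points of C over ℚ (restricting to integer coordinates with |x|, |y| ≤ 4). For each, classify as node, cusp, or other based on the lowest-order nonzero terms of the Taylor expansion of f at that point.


Singular points: {(1, -2)}; classification: cusp.

Compute partial derivatives:
  f_x = 3*x**2 + 4*x*y + 2*x - y**2 - 8*y - 9.
  f_y = 2*x**2 - 2*x*y - 8*x + 4*y + 10.
Scan x_0 ∈ {−4, ..., 4}. For each x_0, f_y(x_0, y) is a polynomial in y; find its integer roots y ∈ {−4, ..., 4}, then test f_x and f at those candidates.
  x = -4: f_y(-4, y) = 12*y + 74; no integer root y with |y| ≤ 4.
  x = -3: f_y(-3, y) = 10*y + 52; no integer root y with |y| ≤ 4.
  x = -2: f_y(-2, y) = 8*y + 34; no integer root y with |y| ≤ 4.
  x = -1: f_y(-1, y) = 6*y + 20; no integer root y with |y| ≤ 4.
  x = 0: f_y(0, y) = 4*y + 10; no integer root y with |y| ≤ 4.
  x = 1: f_y(1, y) = 2*y + 4; vanishes at y ∈ {-2}. (1, -2): f_x = 0, f = 0 — SINGULAR.
  x = 2: f_y(2, y) = 2; no integer root y with |y| ≤ 4.
  x = 3: f_y(3, y) = 4 - 2*y; vanishes at y ∈ {2}. (3, 2): f_x = 28 ≠ 0.
  x = 4: f_y(4, y) = 10 - 4*y; no integer root y with |y| ≤ 4.
Only singular point on the grid: (1, -2).
Classify: substitute x = 1 + u, y = -2 + v and expand: f = u**3 + 2*u**2*v - u*v**2 + v**2.
No constant or linear terms (consistent with a singular point). Quadratic part: v**2. Cubic part: u**3 + 2*u**2*v - u*v**2.
The quadratic part v**2 is a perfect square, so there is a single (double) tangent line v = 0, i.e. y = -2. Restricting the cubic part to that line (v = 0) leaves u**3 ≠ 0, so f is not divisible by v and the branch is v² ≈ -u**3 to lowest order — this is a cusp.
Classification: cusp.


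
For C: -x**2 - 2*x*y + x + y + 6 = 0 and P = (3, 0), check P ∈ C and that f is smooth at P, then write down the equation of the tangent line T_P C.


Tangent line at P: -5*x - 5*y + 15 = 0.

Step 1: f(3, 0) = 0, so P lies on C.
Step 2: partial derivatives
  f_x(x, y) = -2*x - 2*y + 1, f_y(x, y) = 1 - 2*x.
  f_x(P) = -5, f_y(P) = -5 (gradient nonzero, so P is smooth).
Step 3: tangent line at P: -5·(x − 3) + -5·(y − 0) = 0.
Expanding: -5*x - 5*y + 15 = 0.


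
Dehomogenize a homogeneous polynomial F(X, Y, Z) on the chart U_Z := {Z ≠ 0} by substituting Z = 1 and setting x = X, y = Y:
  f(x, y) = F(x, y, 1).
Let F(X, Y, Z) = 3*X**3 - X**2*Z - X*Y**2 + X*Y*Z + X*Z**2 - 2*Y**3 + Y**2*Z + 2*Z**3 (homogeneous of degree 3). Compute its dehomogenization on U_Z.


f(x, y) = 3*x**3 - x**2 - x*y**2 + x*y + x - 2*y**3 + y**2 + 2

On U_Z we set Z = 1. Each monomial c·X^i·Y^j·Z^k in F becomes c·x^i·y^j·1^k = c·x^i·y^j.
Substituting Z = 1: F(X, Y, 1) = 3*x**3 - x**2 - x*y**2 + x*y + x - 2*y**3 + y**2 + 2.
Note: deg(f) ≤ deg(F) = 3; strict inequality happens when F is divisible by Z (lost terms).


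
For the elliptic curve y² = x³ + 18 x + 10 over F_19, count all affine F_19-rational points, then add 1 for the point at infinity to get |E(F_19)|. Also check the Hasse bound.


Affine points = {(2, 4), (2, 15), (5, 4), (5, 15), (6, 7), (6, 12), (7, 2), (7, 17), (8, 1), (8, 18), (11, 0), (12, 4), (12, 15), (13, 3), (13, 16), (14, 2), (14, 17), (15, 8), (15, 11), (16, 9), (16, 10), (17, 2), (17, 17)}; affine count = 23; |E(F_19)| = 24.

Discriminant check: Δ ∝ 4a³ + 27b² = 4·18³ + 27·10² = 4·5832 + 27·100 ≡ 17 (mod 19). Nonzero ⇒ E is nonsingular.
For each x ∈ F_19, compute rhs = x³ + 18·x + 10 mod 19, then count y ∈ F_19 with y² ≡ rhs.
  x = 0: rhs = 10, matching y values: none (0 points).
  x = 1: rhs = 10, matching y values: none (0 points).
  x = 2: rhs = 16, matching y values: 4, 15 (2 points).
  x = 3: rhs = 15, matching y values: none (0 points).
  x = 4: rhs = 13, matching y values: none (0 points).
  x = 5: rhs = 16, matching y values: 4, 15 (2 points).
  x = 6: rhs = 11, matching y values: 7, 12 (2 points).
  x = 7: rhs = 4, matching y values: 2, 17 (2 points).
  x = 8: rhs = 1, matching y values: 1, 18 (2 points).
  x = 9: rhs = 8, matching y values: none (0 points).
  x = 10: rhs = 12, matching y values: none (0 points).
  x = 11: rhs = 0, matching y values: 0 (1 points).
  x = 12: rhs = 16, matching y values: 4, 15 (2 points).
  x = 13: rhs = 9, matching y values: 3, 16 (2 points).
  x = 14: rhs = 4, matching y values: 2, 17 (2 points).
  x = 15: rhs = 7, matching y values: 8, 11 (2 points).
  x = 16: rhs = 5, matching y values: 9, 10 (2 points).
  x = 17: rhs = 4, matching y values: 2, 17 (2 points).
  x = 18: rhs = 10, matching y values: none (0 points).
Total affine count: 23.
Full point count |E(F_19)| = 23 + 1 = 24.
Hasse bound: |24 − (19+1)| = |4| = 4 ≤ 2√19 ≈ 8.7178 ✓.


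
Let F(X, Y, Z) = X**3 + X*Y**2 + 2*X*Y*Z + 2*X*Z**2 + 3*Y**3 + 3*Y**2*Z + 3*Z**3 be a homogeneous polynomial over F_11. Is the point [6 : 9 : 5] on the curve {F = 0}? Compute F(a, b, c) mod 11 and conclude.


F(6,9,5) ≡ 6 (mod 11); P is NOT on the curve.

Evaluate F(6, 9, 5) term-by-term (mod 11).
  X**3 ↦ 1·216·1·1 = 216
  X*Y**2 ↦ 1·6·81·1 = 486
  2*X*Y*Z ↦ 2·6·9·5 = 540
  2*X*Z**2 ↦ 2·6·1·25 = 300
  3*Y**3 ↦ 3·1·729·1 = 2187
  3*Y**2*Z ↦ 3·1·81·5 = 1215
  3*Z**3 ↦ 3·1·1·125 = 375
Sum: F(6, 9, 5) = (216) + (486) + (540) + (300) + (2187) + (1215) + (375) = 5319.
Reducing mod 11: 5319 ≡ 6 (mod 11).
Since F(a, b, c) ≡ 6 ≠ 0 (mod 11), P does NOT lie on the curve.


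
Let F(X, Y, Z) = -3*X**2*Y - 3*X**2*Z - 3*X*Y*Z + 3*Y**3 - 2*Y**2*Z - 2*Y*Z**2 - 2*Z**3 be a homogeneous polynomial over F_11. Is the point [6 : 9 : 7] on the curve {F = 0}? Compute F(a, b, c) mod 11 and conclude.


F(6,9,7) ≡ 0 (mod 11); P is on the curve.

Evaluate F(6, 9, 7) term-by-term (mod 11).
  -3*X**2*Y ↦ -3·36·9·1 = -972
  -3*X**2*Z ↦ -3·36·1·7 = -756
  -3*X*Y*Z ↦ -3·6·9·7 = -1134
  3*Y**3 ↦ 3·1·729·1 = 2187
  -2*Y**2*Z ↦ -2·1·81·7 = -1134
  -2*Y*Z**2 ↦ -2·1·9·49 = -882
  -2*Z**3 ↦ -2·1·1·343 = -686
Sum: F(6, 9, 7) = (-972) + (-756) + (-1134) + (2187) + (-1134) + (-882) + (-686) = -3377.
Reducing mod 11: -3377 ≡ 0 (mod 11).
Since F(a, b, c) ≡ 0 (mod 11), P lies on the curve.


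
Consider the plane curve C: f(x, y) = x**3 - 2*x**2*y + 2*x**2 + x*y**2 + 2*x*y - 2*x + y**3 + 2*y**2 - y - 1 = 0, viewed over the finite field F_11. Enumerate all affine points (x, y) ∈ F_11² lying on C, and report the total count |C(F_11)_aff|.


Affine F_11-points: {(1, 0), (2, 0), (2, 1), (2, 6), (3, 10), (5, 4), (6, 0), (6, 7)}; count = 8.

For each of the 121 pairs (x, y) ∈ F_11², evaluate f(x, y) mod 11. Record the zeros.
  x = 0: [0↦10, 1↦1, 2↦2, 3↦8, 4↦3, 5↦4, 6↦6, 7↦4, 8↦4, 9↦1, 10↦1]  zeros at y ∈ ∅
  x = 1: [0↦0, 1↦3, 2↦7, 3↦7, 4↦9, 5↦8, 6↦10, 7↦10, 8↦3, 9↦6, 10↦3]  zeros at y ∈ {0}
  x = 2: [0↦0, 1↦0, 2↦3, 3↦4, 4↦9, 5↦2, 6↦0, 7↦9, 8↦2, 9↦7, 10↦8]  zeros at y ∈ {0, 1, 6}
  x = 3: [0↦5, 1↦9, 2↦7, 3↦5, 4↦9, 5↦3, 6↦4, 7↦7, 8↦7, 9↦10, 10↦0]  zeros at y ∈ {10}
  x = 4: [0↦10, 1↦3, 2↦3, 3↦5, 4↦4, 5↦6, 6↦6, 7↦10, 8↦2, 9↦10, 10↦7]  zeros at y ∈ ∅
  x = 5: [0↦10, 1↦10, 2↦8, 3↦10, 4↦0, 5↦6, 6↦1, 7↦2, 8↦4, 9↦2, 10↦2]  zeros at y ∈ {4}
  x = 6: [0↦0, 1↦3, 2↦6, 3↦4, 4↦3, 5↦9, 6↦6, 7↦0, 8↦8, 9↦3, 10↦2]  zeros at y ∈ {0, 7}
  x = 7: [0↦8, 1↦10, 2↦3, 3↦4, 4↦8, 5↦10, 6↦5, 7↦10, 8↦9, 9↦8, 10↦2]  zeros at y ∈ ∅
  x = 8: [0↦7, 1↦4, 2↦5, 3↦5, 4↦10, 5↦4, 6↦4, 7↦5, 8↦2, 9↦1, 10↦8]  zeros at y ∈ ∅
  x = 9: [0↦3, 1↦2, 2↦7, 3↦2, 4↦4, 5↦8, 6↦9, 7↦2, 8↦4, 9↦10, 10↦4]  zeros at y ∈ ∅
  x = 10: [0↦2, 1↦10, 2↦4, 3↦1, 4↦7, 5↦6, 6↦4, 7↦7, 8↦10, 9↦8, 10↦7]  zeros at y ∈ ∅
Collecting zeros: affine points = {(1, 0), (2, 0), (2, 1), (2, 6), (3, 10), (5, 4), (6, 0), (6, 7)}.
Total count |C(F_11)_aff| = 8.


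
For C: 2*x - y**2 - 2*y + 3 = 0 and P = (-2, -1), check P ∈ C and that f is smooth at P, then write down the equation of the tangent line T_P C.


Tangent line at P: 2*x + 4 = 0.

Step 1: f(-2, -1) = 0, so P lies on C.
Step 2: partial derivatives
  f_x(x, y) = 2, f_y(x, y) = -2*y - 2.
  f_x(P) = 2, f_y(P) = 0 (gradient nonzero, so P is smooth).
Step 3: tangent line at P: 2·(x − -2) + 0·(y − -1) = 0.
Expanding: 2*x + 4 = 0.


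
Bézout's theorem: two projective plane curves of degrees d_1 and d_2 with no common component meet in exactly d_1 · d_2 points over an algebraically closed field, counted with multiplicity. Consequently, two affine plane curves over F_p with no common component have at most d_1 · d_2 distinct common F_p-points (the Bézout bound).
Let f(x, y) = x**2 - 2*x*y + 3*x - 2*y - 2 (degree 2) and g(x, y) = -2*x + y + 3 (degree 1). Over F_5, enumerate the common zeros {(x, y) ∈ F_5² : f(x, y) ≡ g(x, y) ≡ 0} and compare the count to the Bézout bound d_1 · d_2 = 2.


Common zeros: ∅; count = 0; Bézout bound = 2.

deg(f) = 2, deg(g) = 1, so Bézout bound = 2.
Scan x ∈ F_5. For each x, list the y ∈ F_5 with f(x, y) ≡ 0 and those with g(x, y) ≡ 0 (mod 5); the common zeros in that column are the intersection.
  x = 0: f ≡ 0 at y ∈ {4}; g ≡ 0 at y ∈ {2}; common: ∅.
  x = 1: f ≡ 0 at y ∈ {3}; g ≡ 0 at y ∈ {4}; common: ∅.
  x = 2: f ≡ 0 at y ∈ {3}; g ≡ 0 at y ∈ {1}; common: ∅.
  x = 3: f ≡ 0 at y ∈ {2}; g ≡ 0 at y ∈ {3}; common: ∅.
  x = 4: f ≡ 0 at y ∈ ∅; g ≡ 0 at y ∈ {0}; common: ∅.
Collecting: common zeros = ∅, so the count is 0.
Comparison with the Bézout bound: 0 ≤ 2 = deg(f)·deg(g), as expected for curves with no common component (the affine F_5-count falls short of the bound because intersections may lie at infinity, over extension fields, or carry multiplicity).


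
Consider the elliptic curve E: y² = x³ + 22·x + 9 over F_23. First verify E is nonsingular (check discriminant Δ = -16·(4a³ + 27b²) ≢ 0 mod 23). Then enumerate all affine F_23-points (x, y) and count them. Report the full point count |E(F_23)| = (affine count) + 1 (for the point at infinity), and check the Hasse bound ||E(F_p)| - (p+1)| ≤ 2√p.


Affine points = {(0, 3), (0, 20), (1, 3), (1, 20), (4, 0), (6, 9), (6, 14), (7, 0), (9, 4), (9, 19), (11, 8), (11, 15), (12, 0), (13, 10), (13, 13), (14, 5), (14, 18), (16, 8), (16, 15), (17, 11), (17, 12), (18, 2), (18, 21), (19, 8), (19, 15), (20, 10), (20, 13), (21, 7), (21, 16), (22, 3), (22, 20)}; affine count = 31; |E(F_23)| = 32.

Discriminant check: Δ ∝ 4a³ + 27b² = 4·22³ + 27·9² = 4·10648 + 27·81 ≡ 21 (mod 23). Nonzero ⇒ E is nonsingular.
For each x ∈ F_23, compute rhs = x³ + 22·x + 9 mod 23, then count y ∈ F_23 with y² ≡ rhs.
  x = 0: rhs = 9, matching y values: 3, 20 (2 points).
  x = 1: rhs = 9, matching y values: 3, 20 (2 points).
  x = 2: rhs = 15, matching y values: none (0 points).
  x = 3: rhs = 10, matching y values: none (0 points).
  x = 4: rhs = 0, matching y values: 0 (1 points).
  x = 5: rhs = 14, matching y values: none (0 points).
  x = 6: rhs = 12, matching y values: 9, 14 (2 points).
  x = 7: rhs = 0, matching y values: 0 (1 points).
  x = 8: rhs = 7, matching y values: none (0 points).
  x = 9: rhs = 16, matching y values: 4, 19 (2 points).
  x = 10: rhs = 10, matching y values: none (0 points).
  x = 11: rhs = 18, matching y values: 8, 15 (2 points).
  x = 12: rhs = 0, matching y values: 0 (1 points).
  x = 13: rhs = 8, matching y values: 10, 13 (2 points).
  x = 14: rhs = 2, matching y values: 5, 18 (2 points).
  x = 15: rhs = 11, matching y values: none (0 points).
  x = 16: rhs = 18, matching y values: 8, 15 (2 points).
  x = 17: rhs = 6, matching y values: 11, 12 (2 points).
  x = 18: rhs = 4, matching y values: 2, 21 (2 points).
  x = 19: rhs = 18, matching y values: 8, 15 (2 points).
  x = 20: rhs = 8, matching y values: 10, 13 (2 points).
  x = 21: rhs = 3, matching y values: 7, 16 (2 points).
  x = 22: rhs = 9, matching y values: 3, 20 (2 points).
Total affine count: 31.
Full point count |E(F_23)| = 31 + 1 = 32.
Hasse bound: |32 − (23+1)| = |8| = 8 ≤ 2√23 ≈ 9.5917 ✓.


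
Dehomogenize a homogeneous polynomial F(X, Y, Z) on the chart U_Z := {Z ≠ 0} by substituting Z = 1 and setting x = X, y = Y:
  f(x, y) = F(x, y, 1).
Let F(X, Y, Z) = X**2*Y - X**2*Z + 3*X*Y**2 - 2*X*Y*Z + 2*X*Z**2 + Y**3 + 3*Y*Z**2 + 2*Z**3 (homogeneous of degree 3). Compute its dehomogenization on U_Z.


f(x, y) = x**2*y - x**2 + 3*x*y**2 - 2*x*y + 2*x + y**3 + 3*y + 2

On U_Z we set Z = 1. Each monomial c·X^i·Y^j·Z^k in F becomes c·x^i·y^j·1^k = c·x^i·y^j.
Substituting Z = 1: F(X, Y, 1) = x**2*y - x**2 + 3*x*y**2 - 2*x*y + 2*x + y**3 + 3*y + 2.
Note: deg(f) ≤ deg(F) = 3; strict inequality happens when F is divisible by Z (lost terms).


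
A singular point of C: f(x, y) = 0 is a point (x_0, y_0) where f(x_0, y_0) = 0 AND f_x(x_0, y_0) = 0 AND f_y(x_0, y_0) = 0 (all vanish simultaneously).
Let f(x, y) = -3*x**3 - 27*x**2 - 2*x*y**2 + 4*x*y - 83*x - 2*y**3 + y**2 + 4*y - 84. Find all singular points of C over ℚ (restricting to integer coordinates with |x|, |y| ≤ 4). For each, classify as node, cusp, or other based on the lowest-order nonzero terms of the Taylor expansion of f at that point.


Singular points: {(-3, 1)}; classification: cusp.

Compute partial derivatives:
  f_x = -9*x**2 - 54*x - 2*y**2 + 4*y - 83.
  f_y = -4*x*y + 4*x - 6*y**2 + 2*y + 4.
Scan x_0 ∈ {−4, ..., 4}. For each x_0, f_y(x_0, y) is a polynomial in y; find its integer roots y ∈ {−4, ..., 4}, then test f_x and f at those candidates.
  x = -4: f_y(-4, y) = -6*y**2 + 18*y - 12; vanishes at y ∈ {1, 2}. (-4, 1): f_x = -9 ≠ 0; (-4, 2): f_x = -11 ≠ 0.
  x = -3: f_y(-3, y) = -6*y**2 + 14*y - 8; vanishes at y ∈ {1}. (-3, 1): f_x = 0, f = 0 — SINGULAR.
  x = -2: f_y(-2, y) = -6*y**2 + 10*y - 4; vanishes at y ∈ {1}. (-2, 1): f_x = -9 ≠ 0.
  x = -1: f_y(-1, y) = -6*y**2 + 6*y; vanishes at y ∈ {0, 1}. (-1, 0): f_x = -38 ≠ 0; (-1, 1): f_x = -36 ≠ 0.
  x = 0: f_y(0, y) = -6*y**2 + 2*y + 4; vanishes at y ∈ {1}. (0, 1): f_x = -81 ≠ 0.
  x = 1: f_y(1, y) = -6*y**2 - 2*y + 8; vanishes at y ∈ {1}. (1, 1): f_x = -144 ≠ 0.
  x = 2: f_y(2, y) = -6*y**2 - 6*y + 12; vanishes at y ∈ {-2, 1}. (2, -2): f_x = -243 ≠ 0; (2, 1): f_x = -225 ≠ 0.
  x = 3: f_y(3, y) = -6*y**2 - 10*y + 16; vanishes at y ∈ {1}. (3, 1): f_x = -324 ≠ 0.
  x = 4: f_y(4, y) = -6*y**2 - 14*y + 20; vanishes at y ∈ {1}. (4, 1): f_x = -441 ≠ 0.
Only singular point on the grid: (-3, 1).
Classify: substitute x = -3 + u, y = 1 + v and expand: f = -3*u**3 - 2*u*v**2 - 2*v**3 + v**2.
No constant or linear terms (consistent with a singular point). Quadratic part: v**2. Cubic part: -3*u**3 - 2*u*v**2 - 2*v**3.
The quadratic part v**2 is a perfect square, so there is a single (double) tangent line v = 0, i.e. y = 1. Restricting the cubic part to that line (v = 0) leaves -3*u**3 ≠ 0, so f is not divisible by v and the branch is v² ≈ 3*u**3 to lowest order — this is a cusp.
Classification: cusp.


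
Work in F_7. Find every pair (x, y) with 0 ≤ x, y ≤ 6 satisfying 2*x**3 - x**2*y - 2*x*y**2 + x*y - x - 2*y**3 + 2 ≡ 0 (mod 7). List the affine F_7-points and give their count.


Affine F_7-points: {(0, 1), (0, 2), (0, 4), (1, 2), (4, 0), (5, 6), (6, 6)}; count = 7.

For each of the 49 pairs (x, y) ∈ F_7², evaluate f(x, y) mod 7. Record the zeros.
  x = 0: [0↦2, 1↦0, 2↦0, 3↦4, 4↦0, 5↦4, 6↦4]  zeros at y ∈ {1, 2, 4}
  x = 1: [0↦3, 1↦6, 2↦0, 3↦1, 4↦4, 5↦4, 6↦3]  zeros at y ∈ {2}
  x = 2: [0↦2, 1↦1, 2↦1, 3↦4, 4↦5, 5↦6, 6↦2]  zeros at y ∈ ∅
  x = 3: [0↦4, 1↦4, 2↦1, 3↦4, 4↦1, 5↦1, 6↦6]  zeros at y ∈ ∅
  x = 4: [0↦0, 1↦6, 2↦5, 3↦6, 4↦4, 5↦1, 6↦6]  zeros at y ∈ {0}
  x = 5: [0↦2, 1↦5, 2↦4, 3↦1, 4↦5, 5↦4, 6↦0]  zeros at y ∈ {6}
  x = 6: [0↦1, 1↦6, 2↦3, 3↦1, 4↦2, 5↦1, 6↦0]  zeros at y ∈ {6}
Collecting zeros: affine points = {(0, 1), (0, 2), (0, 4), (1, 2), (4, 0), (5, 6), (6, 6)}.
Total count |C(F_7)_aff| = 7.


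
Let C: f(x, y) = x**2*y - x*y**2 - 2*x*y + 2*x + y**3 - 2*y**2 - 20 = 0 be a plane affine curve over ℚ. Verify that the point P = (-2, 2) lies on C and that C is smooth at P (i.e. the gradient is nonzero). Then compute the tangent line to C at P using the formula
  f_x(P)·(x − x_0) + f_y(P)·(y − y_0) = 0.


Tangent line at P: -14*x + 20*y - 68 = 0.

Step 1: f(-2, 2) = 0, so P lies on C.
Step 2: partial derivatives
  f_x(x, y) = 2*x*y - y**2 - 2*y + 2, f_y(x, y) = x**2 - 2*x*y - 2*x + 3*y**2 - 4*y.
  f_x(P) = -14, f_y(P) = 20 (gradient nonzero, so P is smooth).
Step 3: tangent line at P: -14·(x − -2) + 20·(y − 2) = 0.
Expanding: -14*x + 20*y - 68 = 0.


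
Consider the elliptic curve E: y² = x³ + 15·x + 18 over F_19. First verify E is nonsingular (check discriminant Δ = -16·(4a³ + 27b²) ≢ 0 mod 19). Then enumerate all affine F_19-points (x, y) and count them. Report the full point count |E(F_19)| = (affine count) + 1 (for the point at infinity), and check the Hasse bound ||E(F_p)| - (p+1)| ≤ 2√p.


Affine points = {(4, 3), (4, 16), (5, 3), (5, 16), (6, 1), (6, 18), (8, 2), (8, 17), (10, 3), (10, 16), (12, 8), (12, 11), (13, 4), (13, 15)}; affine count = 14; |E(F_19)| = 15.

Discriminant check: Δ ∝ 4a³ + 27b² = 4·15³ + 27·18² = 4·3375 + 27·324 ≡ 18 (mod 19). Nonzero ⇒ E is nonsingular.
For each x ∈ F_19, compute rhs = x³ + 15·x + 18 mod 19, then count y ∈ F_19 with y² ≡ rhs.
  x = 0: rhs = 18, matching y values: none (0 points).
  x = 1: rhs = 15, matching y values: none (0 points).
  x = 2: rhs = 18, matching y values: none (0 points).
  x = 3: rhs = 14, matching y values: none (0 points).
  x = 4: rhs = 9, matching y values: 3, 16 (2 points).
  x = 5: rhs = 9, matching y values: 3, 16 (2 points).
  x = 6: rhs = 1, matching y values: 1, 18 (2 points).
  x = 7: rhs = 10, matching y values: none (0 points).
  x = 8: rhs = 4, matching y values: 2, 17 (2 points).
  x = 9: rhs = 8, matching y values: none (0 points).
  x = 10: rhs = 9, matching y values: 3, 16 (2 points).
  x = 11: rhs = 13, matching y values: none (0 points).
  x = 12: rhs = 7, matching y values: 8, 11 (2 points).
  x = 13: rhs = 16, matching y values: 4, 15 (2 points).
  x = 14: rhs = 8, matching y values: none (0 points).
  x = 15: rhs = 8, matching y values: none (0 points).
  x = 16: rhs = 3, matching y values: none (0 points).
  x = 17: rhs = 18, matching y values: none (0 points).
  x = 18: rhs = 2, matching y values: none (0 points).
Total affine count: 14.
Full point count |E(F_19)| = 14 + 1 = 15.
Hasse bound: |15 − (19+1)| = |-5| = 5 ≤ 2√19 ≈ 8.7178 ✓.


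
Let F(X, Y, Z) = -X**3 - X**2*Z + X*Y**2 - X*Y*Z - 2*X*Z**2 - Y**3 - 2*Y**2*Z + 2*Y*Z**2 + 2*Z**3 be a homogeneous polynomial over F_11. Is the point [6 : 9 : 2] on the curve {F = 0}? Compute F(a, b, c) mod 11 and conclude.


F(6,9,2) ≡ 1 (mod 11); P is NOT on the curve.

Evaluate F(6, 9, 2) term-by-term (mod 11).
  -X**3 ↦ -1·216·1·1 = -216
  -X**2*Z ↦ -1·36·1·2 = -72
  X*Y**2 ↦ 1·6·81·1 = 486
  -X*Y*Z ↦ -1·6·9·2 = -108
  -2*X*Z**2 ↦ -2·6·1·4 = -48
  -Y**3 ↦ -1·1·729·1 = -729
  -2*Y**2*Z ↦ -2·1·81·2 = -324
  2*Y*Z**2 ↦ 2·1·9·4 = 72
  2*Z**3 ↦ 2·1·1·8 = 16
Sum: F(6, 9, 2) = (-216) + (-72) + (486) + (-108) + (-48) + (-729) + (-324) + (72) + (16) = -923.
Reducing mod 11: -923 ≡ 1 (mod 11).
Since F(a, b, c) ≡ 1 ≠ 0 (mod 11), P does NOT lie on the curve.


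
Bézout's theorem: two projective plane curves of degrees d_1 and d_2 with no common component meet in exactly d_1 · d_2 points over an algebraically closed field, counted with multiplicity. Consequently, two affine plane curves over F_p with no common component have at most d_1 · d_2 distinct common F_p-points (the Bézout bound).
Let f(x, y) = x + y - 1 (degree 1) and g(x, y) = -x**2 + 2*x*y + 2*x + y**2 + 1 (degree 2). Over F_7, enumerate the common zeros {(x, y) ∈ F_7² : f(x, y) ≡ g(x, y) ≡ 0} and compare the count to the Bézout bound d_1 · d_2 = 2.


Common zeros: ∅; count = 0; Bézout bound = 2.

deg(f) = 1, deg(g) = 2, so Bézout bound = 2.
Scan x ∈ F_7. For each x, list the y ∈ F_7 with f(x, y) ≡ 0 and those with g(x, y) ≡ 0 (mod 7); the common zeros in that column are the intersection.
  x = 0: f ≡ 0 at y ∈ {1}; g ≡ 0 at y ∈ ∅; common: ∅.
  x = 1: f ≡ 0 at y ∈ {0}; g ≡ 0 at y ∈ ∅; common: ∅.
  x = 2: f ≡ 0 at y ∈ {6}; g ≡ 0 at y ∈ ∅; common: ∅.
  x = 3: f ≡ 0 at y ∈ {5}; g ≡ 0 at y ∈ {2, 6}; common: ∅.
  x = 4: f ≡ 0 at y ∈ {4}; g ≡ 0 at y ∈ {0, 6}; common: ∅.
  x = 5: f ≡ 0 at y ∈ {3}; g ≡ 0 at y ∈ {0, 4}; common: ∅.
  x = 6: f ≡ 0 at y ∈ {2}; g ≡ 0 at y ∈ ∅; common: ∅.
Collecting: common zeros = ∅, so the count is 0.
Comparison with the Bézout bound: 0 ≤ 2 = deg(f)·deg(g), as expected for curves with no common component (the affine F_7-count falls short of the bound because intersections may lie at infinity, over extension fields, or carry multiplicity).


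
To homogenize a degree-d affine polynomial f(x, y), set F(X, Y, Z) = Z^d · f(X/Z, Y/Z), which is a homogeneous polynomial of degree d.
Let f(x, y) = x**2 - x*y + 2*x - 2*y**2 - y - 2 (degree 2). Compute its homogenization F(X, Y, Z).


F(X, Y, Z) = X**2 - X*Y + 2*X*Z - 2*Y**2 - Y*Z - 2*Z**2

deg(f) = 2.
Substitute x = X/Z, y = Y/Z into f, then multiply by Z^2.
  monomial 1·x^2·y^0 ↦ 1·X^2·Y^0·Z^0.
  monomial -1·x^1·y^1 ↦ -1·X^1·Y^1·Z^0.
  monomial 2·x^1·y^0 ↦ 2·X^1·Y^0·Z^1.
  monomial -2·x^0·y^2 ↦ -2·X^0·Y^2·Z^0.
  monomial -1·x^0·y^1 ↦ -1·X^0·Y^1·Z^1.
  monomial -2·x^0·y^0 ↦ -2·X^0·Y^0·Z^2.
Collecting: F(X, Y, Z) = X**2 - X*Y + 2*X*Z - 2*Y**2 - Y*Z - 2*Z**2.


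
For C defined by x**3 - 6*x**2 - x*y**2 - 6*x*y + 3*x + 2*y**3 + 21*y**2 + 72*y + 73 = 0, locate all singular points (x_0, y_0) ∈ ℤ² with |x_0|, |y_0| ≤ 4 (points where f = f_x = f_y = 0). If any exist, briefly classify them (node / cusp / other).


Singular points: {(2, -3)}; classification: cusp.

Compute partial derivatives:
  f_x = 3*x**2 - 12*x - y**2 - 6*y + 3.
  f_y = -2*x*y - 6*x + 6*y**2 + 42*y + 72.
Scan x_0 ∈ {−4, ..., 4}. For each x_0, f_y(x_0, y) is a polynomial in y; find its integer roots y ∈ {−4, ..., 4}, then test f_x and f at those candidates.
  x = -4: f_y(-4, y) = 6*y**2 + 50*y + 96; vanishes at y ∈ {-3}. (-4, -3): f_x = 108 ≠ 0.
  x = -3: f_y(-3, y) = 6*y**2 + 48*y + 90; vanishes at y ∈ {-3}. (-3, -3): f_x = 75 ≠ 0.
  x = -2: f_y(-2, y) = 6*y**2 + 46*y + 84; vanishes at y ∈ {-3}. (-2, -3): f_x = 48 ≠ 0.
  x = -1: f_y(-1, y) = 6*y**2 + 44*y + 78; vanishes at y ∈ {-3}. (-1, -3): f_x = 27 ≠ 0.
  x = 0: f_y(0, y) = 6*y**2 + 42*y + 72; vanishes at y ∈ {-4, -3}. (0, -4): f_x = 11 ≠ 0; (0, -3): f_x = 12 ≠ 0.
  x = 1: f_y(1, y) = 6*y**2 + 40*y + 66; vanishes at y ∈ {-3}. (1, -3): f_x = 3 ≠ 0.
  x = 2: f_y(2, y) = 6*y**2 + 38*y + 60; vanishes at y ∈ {-3}. (2, -3): f_x = 0, f = 0 — SINGULAR.
  x = 3: f_y(3, y) = 6*y**2 + 36*y + 54; vanishes at y ∈ {-3}. (3, -3): f_x = 3 ≠ 0.
  x = 4: f_y(4, y) = 6*y**2 + 34*y + 48; vanishes at y ∈ {-3}. (4, -3): f_x = 12 ≠ 0.
Only singular point on the grid: (2, -3).
Classify: substitute x = 2 + u, y = -3 + v and expand: f = u**3 - u*v**2 + 2*v**3 + v**2.
No constant or linear terms (consistent with a singular point). Quadratic part: v**2. Cubic part: u**3 - u*v**2 + 2*v**3.
The quadratic part v**2 is a perfect square, so there is a single (double) tangent line v = 0, i.e. y = -3. Restricting the cubic part to that line (v = 0) leaves u**3 ≠ 0, so f is not divisible by v and the branch is v² ≈ -u**3 to lowest order — this is a cusp.
Classification: cusp.


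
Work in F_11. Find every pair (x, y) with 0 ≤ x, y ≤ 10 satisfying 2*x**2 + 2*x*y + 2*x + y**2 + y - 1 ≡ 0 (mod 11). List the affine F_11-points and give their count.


Affine F_11-points: {(0, 3), (0, 7), (2, 0), (2, 6), (3, 7), (3, 8), (7, 3), (7, 4), (8, 0), (8, 5), (10, 4), (10, 8)}; count = 12.

For each of the 121 pairs (x, y) ∈ F_11², evaluate f(x, y) mod 11. Record the zeros.
  x = 0: [0↦10, 1↦1, 2↦5, 3↦0, 4↦8, 5↦7, 6↦8, 7↦0, 8↦5, 9↦1, 10↦10]  zeros at y ∈ {3, 7}
  x = 1: [0↦3, 1↦7, 2↦2, 3↦10, 4↦9, 5↦10, 6↦2, 7↦7, 8↦3, 9↦1, 10↦1]  zeros at y ∈ ∅
  x = 2: [0↦0, 1↦6, 2↦3, 3↦2, 4↦3, 5↦6, 6↦0, 7↦7, 8↦5, 9↦5, 10↦7]  zeros at y ∈ {0, 6}
  x = 3: [0↦1, 1↦9, 2↦8, 3↦9, 4↦1, 5↦6, 6↦2, 7↦0, 8↦0, 9↦2, 10↦6]  zeros at y ∈ {7, 8}
  x = 4: [0↦6, 1↦5, 2↦6, 3↦9, 4↦3, 5↦10, 6↦8, 7↦8, 8↦10, 9↦3, 10↦9]  zeros at y ∈ ∅
  x = 5: [0↦4, 1↦5, 2↦8, 3↦2, 4↦9, 5↦7, 6↦7, 7↦9, 8↦2, 9↦8, 10↦5]  zeros at y ∈ ∅
  x = 6: [0↦6, 1↦9, 2↦3, 3↦10, 4↦8, 5↦8, 6↦10, 7↦3, 8↦9, 9↦6, 10↦5]  zeros at y ∈ ∅
  x = 7: [0↦1, 1↦6, 2↦2, 3↦0, 4↦0, 5↦2, 6↦6, 7↦1, 8↦9, 9↦8, 10↦9]  zeros at y ∈ {3, 4}
  x = 8: [0↦0, 1↦7, 2↦5, 3↦5, 4↦7, 5↦0, 6↦6, 7↦3, 8↦2, 9↦3, 10↦6]  zeros at y ∈ {0, 5}
  x = 9: [0↦3, 1↦1, 2↦1, 3↦3, 4↦7, 5↦2, 6↦10, 7↦9, 8↦10, 9↦2, 10↦7]  zeros at y ∈ ∅
  x = 10: [0↦10, 1↦10, 2↦1, 3↦5, 4↦0, 5↦8, 6↦7, 7↦8, 8↦0, 9↦5, 10↦1]  zeros at y ∈ {4, 8}
Collecting zeros: affine points = {(0, 3), (0, 7), (2, 0), (2, 6), (3, 7), (3, 8), (7, 3), (7, 4), (8, 0), (8, 5), (10, 4), (10, 8)}.
Total count |C(F_11)_aff| = 12.


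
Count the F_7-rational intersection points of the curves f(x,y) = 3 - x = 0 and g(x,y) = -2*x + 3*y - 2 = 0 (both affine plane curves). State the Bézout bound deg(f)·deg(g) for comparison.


Common zeros: {(3, 5)}; count = 1; Bézout bound = 1.

deg(f) = 1, deg(g) = 1, so Bézout bound = 1.
Scan x ∈ F_7. For each x, list the y ∈ F_7 with f(x, y) ≡ 0 and those with g(x, y) ≡ 0 (mod 7); the common zeros in that column are the intersection.
  x = 0: f ≡ 0 at y ∈ ∅; g ≡ 0 at y ∈ {3}; common: ∅.
  x = 1: f ≡ 0 at y ∈ ∅; g ≡ 0 at y ∈ {6}; common: ∅.
  x = 2: f ≡ 0 at y ∈ ∅; g ≡ 0 at y ∈ {2}; common: ∅.
  x = 3: f ≡ 0 at y ∈ {0, 1, 2, 3, 4, 5, 6}; g ≡ 0 at y ∈ {5}; common: {5}.
  x = 4: f ≡ 0 at y ∈ ∅; g ≡ 0 at y ∈ {1}; common: ∅.
  x = 5: f ≡ 0 at y ∈ ∅; g ≡ 0 at y ∈ {4}; common: ∅.
  x = 6: f ≡ 0 at y ∈ ∅; g ≡ 0 at y ∈ {0}; common: ∅.
Collecting: common zeros = {(3, 5)}, so the count is 1.
Comparison with the Bézout bound: 1 ≤ 1 = deg(f)·deg(g), as expected for curves with no common component (the bound is attained).


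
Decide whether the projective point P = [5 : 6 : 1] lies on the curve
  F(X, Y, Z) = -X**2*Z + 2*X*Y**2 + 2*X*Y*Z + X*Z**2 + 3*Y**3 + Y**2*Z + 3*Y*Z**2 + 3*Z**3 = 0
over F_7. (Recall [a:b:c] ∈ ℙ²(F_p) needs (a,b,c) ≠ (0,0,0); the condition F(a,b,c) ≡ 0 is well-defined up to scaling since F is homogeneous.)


F(5,6,1) ≡ 6 (mod 7); P is NOT on the curve.

Evaluate F(5, 6, 1) term-by-term (mod 7).
  -X**2*Z ↦ -1·25·1·1 = -25
  2*X*Y**2 ↦ 2·5·36·1 = 360
  2*X*Y*Z ↦ 2·5·6·1 = 60
  X*Z**2 ↦ 1·5·1·1 = 5
  3*Y**3 ↦ 3·1·216·1 = 648
  Y**2*Z ↦ 1·1·36·1 = 36
  3*Y*Z**2 ↦ 3·1·6·1 = 18
  3*Z**3 ↦ 3·1·1·1 = 3
Sum: F(5, 6, 1) = (-25) + (360) + (60) + (5) + (648) + (36) + (18) + (3) = 1105.
Reducing mod 7: 1105 ≡ 6 (mod 7).
Since F(a, b, c) ≡ 6 ≠ 0 (mod 7), P does NOT lie on the curve.


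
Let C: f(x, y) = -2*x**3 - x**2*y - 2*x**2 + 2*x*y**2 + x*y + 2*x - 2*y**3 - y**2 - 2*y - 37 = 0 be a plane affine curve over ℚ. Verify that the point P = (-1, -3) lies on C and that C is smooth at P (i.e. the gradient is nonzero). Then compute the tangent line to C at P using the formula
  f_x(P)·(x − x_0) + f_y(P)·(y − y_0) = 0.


Tangent line at P: 9*x - 40*y - 111 = 0.

Step 1: f(-1, -3) = 0, so P lies on C.
Step 2: partial derivatives
  f_x(x, y) = -6*x**2 - 2*x*y - 4*x + 2*y**2 + y + 2, f_y(x, y) = -x**2 + 4*x*y + x - 6*y**2 - 2*y - 2.
  f_x(P) = 9, f_y(P) = -40 (gradient nonzero, so P is smooth).
Step 3: tangent line at P: 9·(x − -1) + -40·(y − -3) = 0.
Expanding: 9*x - 40*y - 111 = 0.


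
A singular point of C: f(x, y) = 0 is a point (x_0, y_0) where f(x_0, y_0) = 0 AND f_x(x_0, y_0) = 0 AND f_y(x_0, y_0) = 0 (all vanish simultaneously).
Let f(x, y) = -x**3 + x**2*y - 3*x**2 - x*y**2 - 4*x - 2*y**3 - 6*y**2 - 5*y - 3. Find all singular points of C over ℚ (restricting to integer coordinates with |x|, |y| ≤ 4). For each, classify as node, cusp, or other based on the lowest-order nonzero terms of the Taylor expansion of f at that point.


Singular points: {(-1, -1)}; classification: node.

Compute partial derivatives:
  f_x = -3*x**2 + 2*x*y - 6*x - y**2 - 4.
  f_y = x**2 - 2*x*y - 6*y**2 - 12*y - 5.
Scan x_0 ∈ {−4, ..., 4}. For each x_0, f_y(x_0, y) is a polynomial in y; find its integer roots y ∈ {−4, ..., 4}, then test f_x and f at those candidates.
  x = -4: f_y(-4, y) = -6*y**2 - 4*y + 11; no integer root y with |y| ≤ 4.
  x = -3: f_y(-3, y) = -6*y**2 - 6*y + 4; no integer root y with |y| ≤ 4.
  x = -2: f_y(-2, y) = -6*y**2 - 8*y - 1; no integer root y with |y| ≤ 4.
  x = -1: f_y(-1, y) = -6*y**2 - 10*y - 4; vanishes at y ∈ {-1}. (-1, -1): f_x = 0, f = 0 — SINGULAR.
  x = 0: f_y(0, y) = -6*y**2 - 12*y - 5; no integer root y with |y| ≤ 4.
  x = 1: f_y(1, y) = -6*y**2 - 14*y - 4; vanishes at y ∈ {-2}. (1, -2): f_x = -21 ≠ 0.
  x = 2: f_y(2, y) = -6*y**2 - 16*y - 1; no integer root y with |y| ≤ 4.
  x = 3: f_y(3, y) = -6*y**2 - 18*y + 4; no integer root y with |y| ≤ 4.
  x = 4: f_y(4, y) = -6*y**2 - 20*y + 11; no integer root y with |y| ≤ 4.
Only singular point on the grid: (-1, -1).
Classify: substitute x = -1 + u, y = -1 + v and expand: f = -u**3 + u**2*v - u**2 - u*v**2 - 2*v**3 + v**2.
No constant or linear terms (consistent with a singular point). Quadratic part: -u**2 + v**2. Cubic part: -u**3 + u**2*v - u*v**2 - 2*v**3.
The quadratic part v**2 - u**2 = (v − u)(v + u) splits into two distinct linear factors, so there are two distinct tangent lines y − -1 = ±(x − -1) — this is a node (ordinary double point).
Classification: node.


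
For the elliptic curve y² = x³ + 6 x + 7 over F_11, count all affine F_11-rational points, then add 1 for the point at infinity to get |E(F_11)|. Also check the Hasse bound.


Affine points = {(1, 5), (1, 6), (2, 4), (2, 7), (9, 3), (9, 8), (10, 0)}; affine count = 7; |E(F_11)| = 8.

Discriminant check: Δ ∝ 4a³ + 27b² = 4·6³ + 27·7² = 4·216 + 27·49 ≡ 9 (mod 11). Nonzero ⇒ E is nonsingular.
For each x ∈ F_11, compute rhs = x³ + 6·x + 7 mod 11, then count y ∈ F_11 with y² ≡ rhs.
  x = 0: rhs = 7, matching y values: none (0 points).
  x = 1: rhs = 3, matching y values: 5, 6 (2 points).
  x = 2: rhs = 5, matching y values: 4, 7 (2 points).
  x = 3: rhs = 8, matching y values: none (0 points).
  x = 4: rhs = 7, matching y values: none (0 points).
  x = 5: rhs = 8, matching y values: none (0 points).
  x = 6: rhs = 6, matching y values: none (0 points).
  x = 7: rhs = 7, matching y values: none (0 points).
  x = 8: rhs = 6, matching y values: none (0 points).
  x = 9: rhs = 9, matching y values: 3, 8 (2 points).
  x = 10: rhs = 0, matching y values: 0 (1 points).
Total affine count: 7.
Full point count |E(F_11)| = 7 + 1 = 8.
Hasse bound: |8 − (11+1)| = |-4| = 4 ≤ 2√11 ≈ 6.6332 ✓.


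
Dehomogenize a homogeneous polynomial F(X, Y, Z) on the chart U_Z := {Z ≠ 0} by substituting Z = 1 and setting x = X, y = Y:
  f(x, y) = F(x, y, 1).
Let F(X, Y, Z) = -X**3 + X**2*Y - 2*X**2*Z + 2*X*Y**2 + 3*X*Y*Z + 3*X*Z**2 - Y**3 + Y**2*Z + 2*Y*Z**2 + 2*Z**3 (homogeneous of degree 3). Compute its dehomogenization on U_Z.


f(x, y) = -x**3 + x**2*y - 2*x**2 + 2*x*y**2 + 3*x*y + 3*x - y**3 + y**2 + 2*y + 2

On U_Z we set Z = 1. Each monomial c·X^i·Y^j·Z^k in F becomes c·x^i·y^j·1^k = c·x^i·y^j.
Substituting Z = 1: F(X, Y, 1) = -x**3 + x**2*y - 2*x**2 + 2*x*y**2 + 3*x*y + 3*x - y**3 + y**2 + 2*y + 2.
Note: deg(f) ≤ deg(F) = 3; strict inequality happens when F is divisible by Z (lost terms).


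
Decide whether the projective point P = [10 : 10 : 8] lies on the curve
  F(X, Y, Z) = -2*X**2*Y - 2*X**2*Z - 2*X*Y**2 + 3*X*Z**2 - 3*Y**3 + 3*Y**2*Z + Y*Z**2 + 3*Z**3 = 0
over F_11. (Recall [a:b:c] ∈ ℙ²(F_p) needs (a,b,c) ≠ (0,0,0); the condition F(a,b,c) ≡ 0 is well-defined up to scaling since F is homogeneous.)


F(10,10,8) ≡ 8 (mod 11); P is NOT on the curve.

Evaluate F(10, 10, 8) term-by-term (mod 11).
  -2*X**2*Y ↦ -2·100·10·1 = -2000
  -2*X**2*Z ↦ -2·100·1·8 = -1600
  -2*X*Y**2 ↦ -2·10·100·1 = -2000
  3*X*Z**2 ↦ 3·10·1·64 = 1920
  -3*Y**3 ↦ -3·1·1000·1 = -3000
  3*Y**2*Z ↦ 3·1·100·8 = 2400
  Y*Z**2 ↦ 1·1·10·64 = 640
  3*Z**3 ↦ 3·1·1·512 = 1536
Sum: F(10, 10, 8) = (-2000) + (-1600) + (-2000) + (1920) + (-3000) + (2400) + (640) + (1536) = -2104.
Reducing mod 11: -2104 ≡ 8 (mod 11).
Since F(a, b, c) ≡ 8 ≠ 0 (mod 11), P does NOT lie on the curve.


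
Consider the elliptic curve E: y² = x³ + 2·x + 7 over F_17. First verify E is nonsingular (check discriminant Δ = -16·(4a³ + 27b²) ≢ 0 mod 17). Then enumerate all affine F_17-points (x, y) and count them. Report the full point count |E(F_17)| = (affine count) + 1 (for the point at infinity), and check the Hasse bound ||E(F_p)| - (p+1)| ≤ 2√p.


Affine points = {(2, 6), (2, 11), (8, 5), (8, 12), (11, 0), (12, 5), (12, 12), (14, 5), (14, 12), (16, 2), (16, 15)}; affine count = 11; |E(F_17)| = 12.

Discriminant check: Δ ∝ 4a³ + 27b² = 4·2³ + 27·7² = 4·8 + 27·49 ≡ 12 (mod 17). Nonzero ⇒ E is nonsingular.
For each x ∈ F_17, compute rhs = x³ + 2·x + 7 mod 17, then count y ∈ F_17 with y² ≡ rhs.
  x = 0: rhs = 7, matching y values: none (0 points).
  x = 1: rhs = 10, matching y values: none (0 points).
  x = 2: rhs = 2, matching y values: 6, 11 (2 points).
  x = 3: rhs = 6, matching y values: none (0 points).
  x = 4: rhs = 11, matching y values: none (0 points).
  x = 5: rhs = 6, matching y values: none (0 points).
  x = 6: rhs = 14, matching y values: none (0 points).
  x = 7: rhs = 7, matching y values: none (0 points).
  x = 8: rhs = 8, matching y values: 5, 12 (2 points).
  x = 9: rhs = 6, matching y values: none (0 points).
  x = 10: rhs = 7, matching y values: none (0 points).
  x = 11: rhs = 0, matching y values: 0 (1 points).
  x = 12: rhs = 8, matching y values: 5, 12 (2 points).
  x = 13: rhs = 3, matching y values: none (0 points).
  x = 14: rhs = 8, matching y values: 5, 12 (2 points).
  x = 15: rhs = 12, matching y values: none (0 points).
  x = 16: rhs = 4, matching y values: 2, 15 (2 points).
Total affine count: 11.
Full point count |E(F_17)| = 11 + 1 = 12.
Hasse bound: |12 − (17+1)| = |-6| = 6 ≤ 2√17 ≈ 8.2462 ✓.


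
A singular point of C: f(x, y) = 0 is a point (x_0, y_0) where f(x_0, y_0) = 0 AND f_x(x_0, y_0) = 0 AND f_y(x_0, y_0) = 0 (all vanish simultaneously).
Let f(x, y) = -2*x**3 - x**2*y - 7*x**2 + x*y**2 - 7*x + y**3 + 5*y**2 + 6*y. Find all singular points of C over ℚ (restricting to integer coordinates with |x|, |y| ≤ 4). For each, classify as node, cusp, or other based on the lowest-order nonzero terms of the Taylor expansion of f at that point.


Singular points: {(-1, -1)}; classification: cusp.

Compute partial derivatives:
  f_x = -6*x**2 - 2*x*y - 14*x + y**2 - 7.
  f_y = -x**2 + 2*x*y + 3*y**2 + 10*y + 6.
Scan x_0 ∈ {−4, ..., 4}. For each x_0, f_y(x_0, y) is a polynomial in y; find its integer roots y ∈ {−4, ..., 4}, then test f_x and f at those candidates.
  x = -4: f_y(-4, y) = 3*y**2 + 2*y - 10; no integer root y with |y| ≤ 4.
  x = -3: f_y(-3, y) = 3*y**2 + 4*y - 3; no integer root y with |y| ≤ 4.
  x = -2: f_y(-2, y) = 3*y**2 + 6*y + 2; no integer root y with |y| ≤ 4.
  x = -1: f_y(-1, y) = 3*y**2 + 8*y + 5; vanishes at y ∈ {-1}. (-1, -1): f_x = 0, f = 0 — SINGULAR.
  x = 0: f_y(0, y) = 3*y**2 + 10*y + 6; no integer root y with |y| ≤ 4.
  x = 1: f_y(1, y) = 3*y**2 + 12*y + 5; no integer root y with |y| ≤ 4.
  x = 2: f_y(2, y) = 3*y**2 + 14*y + 2; no integer root y with |y| ≤ 4.
  x = 3: f_y(3, y) = 3*y**2 + 16*y - 3; no integer root y with |y| ≤ 4.
  x = 4: f_y(4, y) = 3*y**2 + 18*y - 10; no integer root y with |y| ≤ 4.
Only singular point on the grid: (-1, -1).
Classify: substitute x = -1 + u, y = -1 + v and expand: f = -2*u**3 - u**2*v + u*v**2 + v**3 + v**2.
No constant or linear terms (consistent with a singular point). Quadratic part: v**2. Cubic part: -2*u**3 - u**2*v + u*v**2 + v**3.
The quadratic part v**2 is a perfect square, so there is a single (double) tangent line v = 0, i.e. y = -1. Restricting the cubic part to that line (v = 0) leaves -2*u**3 ≠ 0, so f is not divisible by v and the branch is v² ≈ 2*u**3 to lowest order — this is a cusp.
Classification: cusp.


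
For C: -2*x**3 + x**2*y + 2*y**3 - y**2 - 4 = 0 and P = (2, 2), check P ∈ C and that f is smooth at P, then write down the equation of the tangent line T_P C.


Tangent line at P: -16*x + 24*y - 16 = 0.

Step 1: f(2, 2) = 0, so P lies on C.
Step 2: partial derivatives
  f_x(x, y) = -6*x**2 + 2*x*y, f_y(x, y) = x**2 + 6*y**2 - 2*y.
  f_x(P) = -16, f_y(P) = 24 (gradient nonzero, so P is smooth).
Step 3: tangent line at P: -16·(x − 2) + 24·(y − 2) = 0.
Expanding: -16*x + 24*y - 16 = 0.


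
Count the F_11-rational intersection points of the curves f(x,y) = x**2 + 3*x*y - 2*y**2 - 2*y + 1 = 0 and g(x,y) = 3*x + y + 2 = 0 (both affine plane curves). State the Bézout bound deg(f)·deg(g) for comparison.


Common zeros: {(8, 7)}; count = 1; Bézout bound = 2.

deg(f) = 2, deg(g) = 1, so Bézout bound = 2.
Scan x ∈ F_11. For each x, list the y ∈ F_11 with f(x, y) ≡ 0 and those with g(x, y) ≡ 0 (mod 11); the common zeros in that column are the intersection.
  x = 0: f ≡ 0 at y ∈ {2, 8}; g ≡ 0 at y ∈ {9}; common: ∅.
  x = 1: f ≡ 0 at y ∈ ∅; g ≡ 0 at y ∈ {6}; common: ∅.
  x = 2: f ≡ 0 at y ∈ {4, 9}; g ≡ 0 at y ∈ {3}; common: ∅.
  x = 3: f ≡ 0 at y ∈ ∅; g ≡ 0 at y ∈ {0}; common: ∅.
  x = 4: f ≡ 0 at y ∈ {7, 9}; g ≡ 0 at y ∈ {8}; common: ∅.
  x = 5: f ≡ 0 at y ∈ {2, 10}; g ≡ 0 at y ∈ {5}; common: ∅.
  x = 6: f ≡ 0 at y ∈ ∅; g ≡ 0 at y ∈ {2}; common: ∅.
  x = 7: f ≡ 0 at y ∈ ∅; g ≡ 0 at y ∈ {10}; common: ∅.
  x = 8: f ≡ 0 at y ∈ {4, 7}; g ≡ 0 at y ∈ {7}; common: {7}.
  x = 9: f ≡ 0 at y ∈ {8, 10}; g ≡ 0 at y ∈ {4}; common: ∅.
  x = 10: f ≡ 0 at y ∈ ∅; g ≡ 0 at y ∈ {1}; common: ∅.
Collecting: common zeros = {(8, 7)}, so the count is 1.
Comparison with the Bézout bound: 1 ≤ 2 = deg(f)·deg(g), as expected for curves with no common component (the affine F_11-count falls short of the bound because intersections may lie at infinity, over extension fields, or carry multiplicity).
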